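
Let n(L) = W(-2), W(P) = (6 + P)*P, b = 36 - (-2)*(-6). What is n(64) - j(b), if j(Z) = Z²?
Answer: -584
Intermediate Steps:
b = 24 (b = 36 - 1*12 = 36 - 12 = 24)
W(P) = P*(6 + P)
n(L) = -8 (n(L) = -2*(6 - 2) = -2*4 = -8)
n(64) - j(b) = -8 - 1*24² = -8 - 1*576 = -8 - 576 = -584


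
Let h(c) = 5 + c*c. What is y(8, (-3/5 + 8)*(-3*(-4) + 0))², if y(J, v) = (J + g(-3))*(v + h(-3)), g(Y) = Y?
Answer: 264196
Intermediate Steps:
h(c) = 5 + c²
y(J, v) = (-3 + J)*(14 + v) (y(J, v) = (J - 3)*(v + (5 + (-3)²)) = (-3 + J)*(v + (5 + 9)) = (-3 + J)*(v + 14) = (-3 + J)*(14 + v))
y(8, (-3/5 + 8)*(-3*(-4) + 0))² = (-42 - 3*(-3/5 + 8)*(-3*(-4) + 0) + 14*8 + 8*((-3/5 + 8)*(-3*(-4) + 0)))² = (-42 - 3*(-3*⅕ + 8)*(12 + 0) + 112 + 8*((-3*⅕ + 8)*(12 + 0)))² = (-42 - 3*(-⅗ + 8)*12 + 112 + 8*((-⅗ + 8)*12))² = (-42 - 111*12/5 + 112 + 8*((37/5)*12))² = (-42 - 3*444/5 + 112 + 8*(444/5))² = (-42 - 1332/5 + 112 + 3552/5)² = 514² = 264196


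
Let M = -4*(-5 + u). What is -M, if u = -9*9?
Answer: -344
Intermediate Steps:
u = -81
M = 344 (M = -4*(-5 - 81) = -4*(-86) = 344)
-M = -1*344 = -344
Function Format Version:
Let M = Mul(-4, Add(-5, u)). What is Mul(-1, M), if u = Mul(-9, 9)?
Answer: -344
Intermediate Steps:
u = -81
M = 344 (M = Mul(-4, Add(-5, -81)) = Mul(-4, -86) = 344)
Mul(-1, M) = Mul(-1, 344) = -344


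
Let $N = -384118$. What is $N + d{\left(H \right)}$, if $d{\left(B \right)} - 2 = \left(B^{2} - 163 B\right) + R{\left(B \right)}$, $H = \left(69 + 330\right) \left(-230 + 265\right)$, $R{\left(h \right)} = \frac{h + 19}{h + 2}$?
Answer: $\frac{2686703503122}{13967} \approx 1.9236 \cdot 10^{8}$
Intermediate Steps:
$R{\left(h \right)} = \frac{19 + h}{2 + h}$
$H = 13965$ ($H = 399 \cdot 35 = 13965$)
$d{\left(B \right)} = 2 + B^{2} - 163 B + \frac{19 + B}{2 + B}$ ($d{\left(B \right)} = 2 + \left(\left(B^{2} - 163 B\right) + \frac{19 + B}{2 + B}\right) = 2 + \left(B^{2} - 163 B + \frac{19 + B}{2 + B}\right) = 2 + B^{2} - 163 B + \frac{19 + B}{2 + B}$)
$N + d{\left(H \right)} = -384118 + \frac{23 + 13965^{3} - 4510695 - 161 \cdot 13965^{2}}{2 + 13965} = -384118 + \frac{23 + 2723471407125 - 4510695 - 31398417225}{13967} = -384118 + \frac{1}{13967} \cdot 2692068479228 = -384118 + \frac{2692068479228}{13967} = \frac{2686703503122}{13967}$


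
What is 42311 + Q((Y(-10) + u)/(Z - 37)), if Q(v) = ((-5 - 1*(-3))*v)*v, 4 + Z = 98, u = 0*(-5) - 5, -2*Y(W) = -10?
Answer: 42311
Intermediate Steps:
Y(W) = 5 (Y(W) = -½*(-10) = 5)
u = -5 (u = 0 - 5 = -5)
Z = 94 (Z = -4 + 98 = 94)
Q(v) = -2*v² (Q(v) = ((-5 + 3)*v)*v = (-2*v)*v = -2*v²)
42311 + Q((Y(-10) + u)/(Z - 37)) = 42311 - 2*(5 - 5)²/(94 - 37)² = 42311 - 2*(0/57)² = 42311 - 2*(0*(1/57))² = 42311 - 2*0² = 42311 - 2*0 = 42311 + 0 = 42311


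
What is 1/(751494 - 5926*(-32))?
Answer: 1/941126 ≈ 1.0626e-6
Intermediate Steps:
1/(751494 - 5926*(-32)) = 1/(751494 + 189632) = 1/941126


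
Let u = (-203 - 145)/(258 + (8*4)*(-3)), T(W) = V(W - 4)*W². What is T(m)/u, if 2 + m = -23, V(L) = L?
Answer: 16875/2 ≈ 8437.5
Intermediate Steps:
m = -25 (m = -2 - 23 = -25)
T(W) = W²*(-4 + W) (T(W) = (W - 4)*W² = (-4 + W)*W² = W²*(-4 + W))
u = -58/27 (u = -348/(258 + 32*(-3)) = -348/(258 - 96) = -348/162 = -348*1/162 = -58/27 ≈ -2.1481)
T(m)/u = ((-25)²*(-4 - 25))/(-58/27) = (625*(-29))*(-27/58) = -18125*(-27/58) = 16875/2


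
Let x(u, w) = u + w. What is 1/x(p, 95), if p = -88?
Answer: ⅐ ≈ 0.14286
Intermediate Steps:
1/x(p, 95) = 1/(-88 + 95) = 1/7 = ⅐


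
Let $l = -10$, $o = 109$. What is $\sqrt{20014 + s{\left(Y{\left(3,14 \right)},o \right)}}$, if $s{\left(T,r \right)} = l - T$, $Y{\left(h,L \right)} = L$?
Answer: $\sqrt{19990} \approx 141.39$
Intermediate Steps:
$s{\left(T,r \right)} = -10 - T$
$\sqrt{20014 + s{\left(Y{\left(3,14 \right)},o \right)}} = \sqrt{20014 - 24} = \sqrt{19990}$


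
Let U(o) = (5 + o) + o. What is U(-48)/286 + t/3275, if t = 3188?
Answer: 47211/72050 ≈ 0.65525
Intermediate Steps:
U(o) = 5 + 2*o
U(-48)/286 + t/3275 = (5 + 2*(-48))/286 + 3188/3275 = (5 - 96)*(1/286) + 3188*(1/3275) = -91*1/286 + 3188/3275 = -7/22 + 3188/3275 = 47211/72050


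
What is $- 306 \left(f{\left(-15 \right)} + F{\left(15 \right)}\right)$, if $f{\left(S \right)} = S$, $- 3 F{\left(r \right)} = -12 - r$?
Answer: $1836$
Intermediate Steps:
$F{\left(r \right)} = 4 + \frac{r}{3}$ ($F{\left(r \right)} = - \frac{-12 - r}{3} = 4 + \frac{r}{3}$)
$- 306 \left(f{\left(-15 \right)} + F{\left(15 \right)}\right) = - 306 \left(-15 + \left(4 + \frac{1}{3} \cdot 15\right)\right) = - 306 \left(-15 + \left(4 + 5\right)\right) = - 306 \left(-15 + 9\right) = \left(-306\right) \left(-6\right) = 1836$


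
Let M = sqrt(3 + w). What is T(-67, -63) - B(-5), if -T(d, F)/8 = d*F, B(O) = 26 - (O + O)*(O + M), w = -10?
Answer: -33744 - 10*I*sqrt(7) ≈ -33744.0 - 26.458*I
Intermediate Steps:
M = I*sqrt(7) (M = sqrt(3 - 10) = sqrt(-7) = I*sqrt(7) ≈ 2.6458*I)
B(O) = 26 - 2*O*(O + I*sqrt(7)) (B(O) = 26 - (O + O)*(O + I*sqrt(7)) = 26 - 2*O*(O + I*sqrt(7)))
T(d, F) = -8*F*d (T(d, F) = -8*d*F = -8*F*d)
T(-67, -63) - B(-5) = -8*(-63)*(-67) - (26 - 2*(-5)**2 - 2*I*(-5)*sqrt(7)) = -33768 - (26 - 2*25 + 10*I*sqrt(7)) = -33768 - (26 - 50 + 10*I*sqrt(7)) = -33768 - (-24 + 10*I*sqrt(7)) = -33768 + (24 - 10*I*sqrt(7)) = -33744 - 10*I*sqrt(7)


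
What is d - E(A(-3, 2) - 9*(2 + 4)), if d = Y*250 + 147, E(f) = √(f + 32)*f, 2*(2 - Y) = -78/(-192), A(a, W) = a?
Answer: 19079/32 + 285*I ≈ 596.22 + 285.0*I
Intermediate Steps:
Y = 115/64 (Y = 2 - (-39)/(-192) = 2 - (-39)*(-1)/192 = 2 - ½*13/32 = 2 - 13/64 = 115/64 ≈ 1.7969)
E(f) = f*√(32 + f) (E(f) = √(32 + f)*f = f*√(32 + f))
d = 19079/32 (d = (115/64)*250 + 147 = 14375/32 + 147 = 19079/32 ≈ 596.22)
d - E(A(-3, 2) - 9*(2 + 4)) = 19079/32 - (-3 - 9*(2 + 4))*√(32 + (-3 - 9*(2 + 4))) = 19079/32 - (-3 - 9*6)*√(32 + (-3 - 9*6)) = 19079/32 - (-3 - 54)*√(32 + (-3 - 54)) = 19079/32 - (-57)*√(32 - 57) = 19079/32 - (-57)*√(-25) = 19079/32 - (-57)*5*I = 19079/32 - (-285)*I = 19079/32 + 285*I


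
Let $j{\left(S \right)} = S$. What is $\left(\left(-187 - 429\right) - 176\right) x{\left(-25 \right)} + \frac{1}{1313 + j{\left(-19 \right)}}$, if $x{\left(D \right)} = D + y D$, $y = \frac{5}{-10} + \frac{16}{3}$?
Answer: $\frac{149457001}{1294} \approx 1.155 \cdot 10^{5}$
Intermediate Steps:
$y = \frac{29}{6}$ ($y = 5 \left(- \frac{1}{10}\right) + 16 \cdot \frac{1}{3} = - \frac{1}{2} + \frac{16}{3} = \frac{29}{6} \approx 4.8333$)
$x{\left(D \right)} = \frac{35 D}{6}$ ($x{\left(D \right)} = D + \frac{29 D}{6} = \frac{35 D}{6}$)
$\left(\left(-187 - 429\right) - 176\right) x{\left(-25 \right)} + \frac{1}{1313 + j{\left(-19 \right)}} = \left(\left(-187 - 429\right) - 176\right) \frac{35}{6} \left(-25\right) + \frac{1}{1313 - 19} = \left(-616 - 176\right) \left(- \frac{875}{6}\right) + \frac{1}{1294} = \left(-792\right) \left(- \frac{875}{6}\right) + \frac{1}{1294} = 115500 + \frac{1}{1294} = \frac{149457001}{1294}$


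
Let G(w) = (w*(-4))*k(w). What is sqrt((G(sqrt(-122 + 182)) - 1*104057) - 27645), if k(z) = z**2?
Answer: sqrt(-131702 - 480*sqrt(15)) ≈ 365.46*I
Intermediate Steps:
G(w) = -4*w**3 (G(w) = (w*(-4))*w**2 = (-4*w)*w**2 = -4*w**3)
sqrt((G(sqrt(-122 + 182)) - 1*104057) - 27645) = sqrt((-4*(-122 + 182)**(3/2) - 1*104057) - 27645) = sqrt((-4*120*sqrt(15) - 104057) - 27645) = sqrt((-480*sqrt(15) - 104057) - 27645) = sqrt((-104057 - 480*sqrt(15)) - 27645) = sqrt(-131702 - 480*sqrt(15))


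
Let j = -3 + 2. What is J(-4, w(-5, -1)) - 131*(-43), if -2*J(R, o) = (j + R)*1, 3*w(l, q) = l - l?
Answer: 11271/2 ≈ 5635.5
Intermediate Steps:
j = -1
w(l, q) = 0 (w(l, q) = (l - l)/3 = (1/3)*0 = 0)
J(R, o) = 1/2 - R/2 (J(R, o) = -(-1 + R)/2 = 1/2 - R/2)
J(-4, w(-5, -1)) - 131*(-43) = (1/2 - 1/2*(-4)) - 131*(-43) = (1/2 + 2) + 5633 = 5/2 + 5633 = 11271/2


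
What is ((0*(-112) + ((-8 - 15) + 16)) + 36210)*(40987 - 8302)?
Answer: 1183295055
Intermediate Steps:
((0*(-112) + ((-8 - 15) + 16)) + 36210)*(40987 - 8302) = ((0 + (-23 + 16)) + 36210)*32685 = ((0 - 7) + 36210)*32685 = (-7 + 36210)*32685 = 36203*32685 = 1183295055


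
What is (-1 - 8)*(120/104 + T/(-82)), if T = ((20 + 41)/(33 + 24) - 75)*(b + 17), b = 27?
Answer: -3720777/10127 ≈ -367.41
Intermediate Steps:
T = -185416/57 (T = ((20 + 41)/(33 + 24) - 75)*(27 + 17) = (61/57 - 75)*44 = -4214/57*44 = -185416/57 ≈ -3252.9)
(-1 - 8)*(120/104 + T/(-82)) = (-1 - 8)*(120/104 - 185416/57/(-82)) = -9*(120*(1/104) - 185416/57*(-1/82)) = -9*(15/13 + 92708/2337) = -9*1240259/30381 = -3720777/10127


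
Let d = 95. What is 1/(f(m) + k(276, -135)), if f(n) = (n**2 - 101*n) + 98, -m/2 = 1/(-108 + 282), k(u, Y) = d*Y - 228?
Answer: -7569/98047607 ≈ -7.7197e-5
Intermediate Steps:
k(u, Y) = -228 + 95*Y (k(u, Y) = 95*Y - 228 = -228 + 95*Y)
m = -1/87 (m = -2/(-108 + 282) = -2/174 = -2*1/174 = -1/87 ≈ -0.011494)
f(n) = 98 + n**2 - 101*n
1/(f(m) + k(276, -135)) = 1/((98 + (-1/87)**2 - 101*(-1/87)) + (-228 + 95*(-135))) = 1/((98 + 1/7569 + 101/87) + (-228 - 12825)) = 1/(750550/7569 - 13053) = 1/(-98047607/7569) = -7569/98047607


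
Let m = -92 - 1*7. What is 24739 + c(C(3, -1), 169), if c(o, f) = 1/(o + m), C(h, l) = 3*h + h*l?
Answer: 2300726/93 ≈ 24739.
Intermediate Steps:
m = -99 (m = -92 - 7 = -99)
c(o, f) = 1/(-99 + o) (c(o, f) = 1/(o - 99) = 1/(-99 + o))
24739 + c(C(3, -1), 169) = 24739 + 1/(-99 + 3*(3 - 1)) = 24739 + 1/(-99 + 3*2) = 24739 + 1/(-99 + 6) = 24739 + 1/(-93) = 24739 - 1/93 = 2300726/93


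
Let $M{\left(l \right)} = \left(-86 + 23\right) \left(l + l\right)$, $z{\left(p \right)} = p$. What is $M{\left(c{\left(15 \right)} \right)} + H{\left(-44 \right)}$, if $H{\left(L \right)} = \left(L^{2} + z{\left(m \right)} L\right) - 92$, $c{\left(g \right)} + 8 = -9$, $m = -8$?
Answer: $4338$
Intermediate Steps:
$c{\left(g \right)} = -17$ ($c{\left(g \right)} = -8 - 9 = -17$)
$H{\left(L \right)} = -92 + L^{2} - 8 L$ ($H{\left(L \right)} = \left(L^{2} - 8 L\right) - 92 = -92 + L^{2} - 8 L$)
$M{\left(l \right)} = - 126 l$ ($M{\left(l \right)} = - 63 \cdot 2 l = - 126 l$)
$M{\left(c{\left(15 \right)} \right)} + H{\left(-44 \right)} = \left(-126\right) \left(-17\right) - \left(-260 - 1936\right) = 2142 + \left(-92 + 1936 + 352\right) = 2142 + 2196 = 4338$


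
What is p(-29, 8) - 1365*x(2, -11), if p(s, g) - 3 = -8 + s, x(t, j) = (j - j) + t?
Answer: -2764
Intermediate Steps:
x(t, j) = t (x(t, j) = 0 + t = t)
p(s, g) = -5 + s (p(s, g) = 3 + (-8 + s) = -5 + s)
p(-29, 8) - 1365*x(2, -11) = (-5 - 29) - 1365*2 = -34 - 2730 = -2764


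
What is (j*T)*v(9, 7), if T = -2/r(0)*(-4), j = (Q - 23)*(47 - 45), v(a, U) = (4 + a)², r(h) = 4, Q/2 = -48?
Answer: -80444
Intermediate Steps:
Q = -96 (Q = 2*(-48) = -96)
j = -238 (j = (-96 - 23)*(47 - 45) = -119*2 = -238)
T = 2 (T = -2/4*(-4) = -2*¼*(-4) = -½*(-4) = 2)
(j*T)*v(9, 7) = (-238*2)*(4 + 9)² = -476*13² = -476*169 = -80444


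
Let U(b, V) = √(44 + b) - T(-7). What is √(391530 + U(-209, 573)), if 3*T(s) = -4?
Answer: √(3523782 + 9*I*√165)/3 ≈ 625.72 + 0.010264*I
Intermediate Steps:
T(s) = -4/3 (T(s) = (⅓)*(-4) = -4/3)
U(b, V) = 4/3 + √(44 + b) (U(b, V) = √(44 + b) - 1*(-4/3) = √(44 + b) + 4/3 = 4/3 + √(44 + b))
√(391530 + U(-209, 573)) = √(391530 + (4/3 + √(44 - 209))) = √(391530 + (4/3 + √(-165))) = √(391530 + (4/3 + I*√165)) = √(1174594/3 + I*√165)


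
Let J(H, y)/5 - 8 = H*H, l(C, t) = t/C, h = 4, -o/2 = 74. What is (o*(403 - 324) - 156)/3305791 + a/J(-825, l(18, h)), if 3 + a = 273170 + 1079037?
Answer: 4429783114444/11250152228515 ≈ 0.39375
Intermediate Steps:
o = -148 (o = -2*74 = -148)
a = 1352204 (a = -3 + (273170 + 1079037) = -3 + 1352207 = 1352204)
J(H, y) = 40 + 5*H**2 (J(H, y) = 40 + 5*(H*H) = 40 + 5*H**2)
(o*(403 - 324) - 156)/3305791 + a/J(-825, l(18, h)) = (-148*(403 - 324) - 156)/3305791 + 1352204/(40 + 5*(-825)**2) = (-148*79 - 156)*(1/3305791) + 1352204/(40 + 5*680625) = (-11692 - 156)*(1/3305791) + 1352204/(40 + 3403125) = -11848*1/3305791 + 1352204/3403165 = -11848/3305791 + 1352204*(1/3403165) = -11848/3305791 + 1352204/3403165 = 4429783114444/11250152228515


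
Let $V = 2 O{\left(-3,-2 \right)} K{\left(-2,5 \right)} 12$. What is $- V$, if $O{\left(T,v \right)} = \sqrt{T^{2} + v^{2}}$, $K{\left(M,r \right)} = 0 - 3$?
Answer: $72 \sqrt{13} \approx 259.6$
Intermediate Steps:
$K{\left(M,r \right)} = -3$
$V = - 72 \sqrt{13}$ ($V = 2 \sqrt{\left(-3\right)^{2} + \left(-2\right)^{2}} \left(-3\right) 12 = 2 \sqrt{9 + 4} \left(-3\right) 12 = 2 \sqrt{13} \left(-3\right) 12 = - 6 \sqrt{13} \cdot 12 = - 72 \sqrt{13} \approx -259.6$)
$- V = - \left(-72\right) \sqrt{13} = 72 \sqrt{13}$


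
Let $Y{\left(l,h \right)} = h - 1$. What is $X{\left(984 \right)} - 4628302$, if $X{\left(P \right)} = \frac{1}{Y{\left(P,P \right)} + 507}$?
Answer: $- \frac{6896169979}{1490} \approx -4.6283 \cdot 10^{6}$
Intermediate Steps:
$Y{\left(l,h \right)} = -1 + h$
$X{\left(P \right)} = \frac{1}{506 + P}$ ($X{\left(P \right)} = \frac{1}{\left(-1 + P\right) + 507} = \frac{1}{506 + P}$)
$X{\left(984 \right)} - 4628302 = \frac{1}{506 + 984} - 4628302 = \frac{1}{1490} - 4628302 = - \frac{6896169979}{1490}$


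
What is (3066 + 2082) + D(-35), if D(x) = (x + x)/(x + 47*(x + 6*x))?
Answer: 849421/165 ≈ 5148.0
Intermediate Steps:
D(x) = 1/165 (D(x) = (2*x)/(x + 47*(7*x)) = (2*x)/(x + 329*x) = (2*x)/((330*x)) = (2*x)*(1/(330*x)) = 1/165)
(3066 + 2082) + D(-35) = (3066 + 2082) + 1/165 = 5148 + 1/165 = 849421/165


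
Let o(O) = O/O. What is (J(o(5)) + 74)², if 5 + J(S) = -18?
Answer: 2601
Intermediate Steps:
o(O) = 1
J(S) = -23 (J(S) = -5 - 18 = -23)
(J(o(5)) + 74)² = (-23 + 74)² = 51² = 2601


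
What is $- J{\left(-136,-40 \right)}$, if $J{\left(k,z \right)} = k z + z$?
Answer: $-5400$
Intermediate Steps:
$J{\left(k,z \right)} = z + k z$
$- J{\left(-136,-40 \right)} = - \left(-40\right) \left(1 - 136\right) = - \left(-40\right) \left(-135\right) = \left(-1\right) 5400 = -5400$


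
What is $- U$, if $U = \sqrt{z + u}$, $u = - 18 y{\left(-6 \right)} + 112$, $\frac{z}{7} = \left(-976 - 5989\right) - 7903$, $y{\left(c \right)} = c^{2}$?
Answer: $- 2 i \sqrt{26153} \approx - 323.44 i$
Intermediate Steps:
$z = -104076$ ($z = 7 \left(\left(-976 - 5989\right) - 7903\right) = 7 \left(-6965 - 7903\right) = 7 \left(-14868\right) = -104076$)
$u = -536$ ($u = - 18 \left(-6\right)^{2} + 112 = \left(-18\right) 36 + 112 = -648 + 112 = -536$)
$U = 2 i \sqrt{26153}$ ($U = \sqrt{-104076 - 536} = \sqrt{-104612} = 2 i \sqrt{26153} \approx 323.44 i$)
$- U = - 2 i \sqrt{26153}$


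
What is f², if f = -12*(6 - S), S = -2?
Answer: 9216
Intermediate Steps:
f = -96 (f = -12*(6 - 1*(-2)) = -12*(6 + 2) = -12*8 = -96)
f² = (-96)² = 9216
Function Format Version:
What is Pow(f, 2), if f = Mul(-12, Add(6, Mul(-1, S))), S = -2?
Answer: 9216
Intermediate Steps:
f = -96 (f = Mul(-12, Add(6, Mul(-1, -2))) = Mul(-12, Add(6, 2)) = Mul(-12, 8) = -96)
Pow(f, 2) = Pow(-96, 2) = 9216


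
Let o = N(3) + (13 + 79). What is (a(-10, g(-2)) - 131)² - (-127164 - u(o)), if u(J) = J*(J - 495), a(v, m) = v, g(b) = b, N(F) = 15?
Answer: 105529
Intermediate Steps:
o = 107 (o = 15 + (13 + 79) = 15 + 92 = 107)
u(J) = J*(-495 + J)
(a(-10, g(-2)) - 131)² - (-127164 - u(o)) = (-10 - 131)² - (-127164 - 107*(-495 + 107)) = (-141)² - (-127164 - 107*(-388)) = 19881 - (-127164 - 1*(-41516)) = 19881 - (-127164 + 41516) = 19881 - 1*(-85648) = 19881 + 85648 = 105529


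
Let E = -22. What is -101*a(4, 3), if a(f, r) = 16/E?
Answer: 808/11 ≈ 73.455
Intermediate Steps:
a(f, r) = -8/11 (a(f, r) = 16/(-22) = 16*(-1/22) = -8/11)
-101*a(4, 3) = -101*(-8)/11 = -1*(-808/11) = 808/11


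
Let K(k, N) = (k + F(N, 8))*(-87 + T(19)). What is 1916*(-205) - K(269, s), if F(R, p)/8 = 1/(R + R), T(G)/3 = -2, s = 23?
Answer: -8458177/23 ≈ -3.6775e+5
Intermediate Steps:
T(G) = -6 (T(G) = 3*(-2) = -6)
F(R, p) = 4/R (F(R, p) = 8/(R + R) = 8/((2*R)) = 8*(1/(2*R)) = 4/R)
K(k, N) = -372/N - 93*k (K(k, N) = (k + 4/N)*(-87 - 6) = (k + 4/N)*(-93) = -372/N - 93*k)
1916*(-205) - K(269, s) = 1916*(-205) - (-372/23 - 93*269) = -392780 - (-372*1/23 - 25017) = -392780 - (-372/23 - 25017) = -392780 - 1*(-575763/23) = -392780 + 575763/23 = -8458177/23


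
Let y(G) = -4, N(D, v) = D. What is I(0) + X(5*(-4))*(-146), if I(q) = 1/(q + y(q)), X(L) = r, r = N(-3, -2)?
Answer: 1751/4 ≈ 437.75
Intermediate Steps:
r = -3
X(L) = -3
I(q) = 1/(-4 + q) (I(q) = 1/(q - 4) = 1/(-4 + q))
I(0) + X(5*(-4))*(-146) = 1/(-4 + 0) - 3*(-146) = 1/(-4) + 438 = -¼ + 438 = 1751/4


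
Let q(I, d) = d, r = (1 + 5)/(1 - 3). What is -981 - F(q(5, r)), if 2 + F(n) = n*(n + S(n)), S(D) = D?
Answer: -997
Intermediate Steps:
r = -3 (r = 6/(-2) = 6*(-½) = -3)
F(n) = -2 + 2*n² (F(n) = -2 + n*(n + n) = -2 + n*(2*n) = -2 + 2*n²)
-981 - F(q(5, r)) = -981 - (-2 + 2*(-3)²) = -981 - (-2 + 2*9) = -981 - (-2 + 18) = -981 - 1*16 = -981 - 16 = -997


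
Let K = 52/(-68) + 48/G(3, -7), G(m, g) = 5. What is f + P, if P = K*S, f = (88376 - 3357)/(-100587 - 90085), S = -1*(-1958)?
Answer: 16492231833/953360 ≈ 17299.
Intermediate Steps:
S = 1958
K = 751/85 (K = 52/(-68) + 48/5 = 52*(-1/68) + 48*(⅕) = -13/17 + 48/5 = 751/85 ≈ 8.8353)
f = -85019/190672 (f = 85019/(-190672) = 85019*(-1/190672) = -85019/190672 ≈ -0.44589)
P = 1470458/85 (P = (751/85)*1958 = 1470458/85 ≈ 17300.)
f + P = -85019/190672 + 1470458/85 = 16492231833/953360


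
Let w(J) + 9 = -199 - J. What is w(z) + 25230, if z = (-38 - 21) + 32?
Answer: 25049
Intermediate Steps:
z = -27 (z = -59 + 32 = -27)
w(J) = -208 - J (w(J) = -9 + (-199 - J) = -208 - J)
w(z) + 25230 = (-208 - 1*(-27)) + 25230 = (-208 + 27) + 25230 = -181 + 25230 = 25049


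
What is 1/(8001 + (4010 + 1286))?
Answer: 1/13297 ≈ 7.5205e-5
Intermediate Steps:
1/(8001 + (4010 + 1286)) = 1/(8001 + 5296) = 1/13297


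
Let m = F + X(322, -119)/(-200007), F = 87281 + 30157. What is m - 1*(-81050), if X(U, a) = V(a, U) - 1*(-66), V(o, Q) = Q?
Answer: 39698989028/200007 ≈ 1.9849e+5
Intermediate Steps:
F = 117438
X(U, a) = 66 + U (X(U, a) = U - 1*(-66) = U + 66 = 66 + U)
m = 23488421678/200007 (m = 117438 + (66 + 322)/(-200007) = 117438 + 388*(-1/200007) = 117438 - 388/200007 = 23488421678/200007 ≈ 1.1744e+5)
m - 1*(-81050) = 23488421678/200007 - 1*(-81050) = 23488421678/200007 + 81050 = 39698989028/200007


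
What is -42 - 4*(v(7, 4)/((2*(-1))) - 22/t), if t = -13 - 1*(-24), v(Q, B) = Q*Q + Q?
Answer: 78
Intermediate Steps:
v(Q, B) = Q + Q² (v(Q, B) = Q² + Q = Q + Q²)
t = 11 (t = -13 + 24 = 11)
-42 - 4*(v(7, 4)/((2*(-1))) - 22/t) = -42 - 4*((7*(1 + 7))/((2*(-1))) - 22/11) = -42 - 4*((7*8)/(-2) - 22*1/11) = -42 - 4*(56*(-½) - 2) = -42 - 4*(-28 - 2) = -42 - 4*(-30) = -42 + 120 = 78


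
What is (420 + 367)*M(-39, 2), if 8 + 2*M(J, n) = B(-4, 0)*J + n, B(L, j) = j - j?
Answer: -2361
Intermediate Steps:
B(L, j) = 0
M(J, n) = -4 + n/2 (M(J, n) = -4 + (0*J + n)/2 = -4 + (0 + n)/2 = -4 + n/2)
(420 + 367)*M(-39, 2) = (420 + 367)*(-4 + (1/2)*2) = 787*(-4 + 1) = 787*(-3) = -2361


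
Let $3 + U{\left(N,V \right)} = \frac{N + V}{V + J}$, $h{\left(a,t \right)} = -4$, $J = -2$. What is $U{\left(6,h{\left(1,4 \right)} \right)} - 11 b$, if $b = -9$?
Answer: $\frac{287}{3} \approx 95.667$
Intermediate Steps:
$U{\left(N,V \right)} = -3 + \frac{N + V}{-2 + V}$ ($U{\left(N,V \right)} = -3 + \frac{N + V}{V - 2} = -3 + \frac{N + V}{-2 + V}$)
$U{\left(6,h{\left(1,4 \right)} \right)} - 11 b = \frac{6 + 6 - -8}{-2 - 4} - -99 = \frac{6 + 6 + 8}{-6} + 99 = \left(- \frac{1}{6}\right) 20 + 99 = - \frac{10}{3} + 99 = \frac{287}{3}$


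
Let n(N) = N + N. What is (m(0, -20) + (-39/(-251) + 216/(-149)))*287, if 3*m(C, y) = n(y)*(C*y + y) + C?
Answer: 8545133695/112197 ≈ 76162.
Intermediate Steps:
n(N) = 2*N
m(C, y) = C/3 + 2*y*(y + C*y)/3 (m(C, y) = ((2*y)*(C*y + y) + C)/3 = ((2*y)*(y + C*y) + C)/3 = (2*y*(y + C*y) + C)/3 = (C + 2*y*(y + C*y))/3 = C/3 + 2*y*(y + C*y)/3)
(m(0, -20) + (-39/(-251) + 216/(-149)))*287 = (((⅓)*0 + (⅔)*(-20)² + (⅔)*0*(-20)²) + (-39/(-251) + 216/(-149)))*287 = ((0 + (⅔)*400 + (⅔)*0*400) + (-39*(-1/251) + 216*(-1/149)))*287 = ((0 + 800/3 + 0) + (39/251 - 216/149))*287 = (800/3 - 48405/37399)*287 = (29773985/112197)*287 = 8545133695/112197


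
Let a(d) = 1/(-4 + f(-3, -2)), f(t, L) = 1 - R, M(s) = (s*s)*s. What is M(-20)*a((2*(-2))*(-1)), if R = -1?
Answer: 4000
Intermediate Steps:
M(s) = s**3 (M(s) = s**2*s = s**3)
f(t, L) = 2 (f(t, L) = 1 - 1*(-1) = 1 + 1 = 2)
a(d) = -1/2 (a(d) = 1/(-4 + 2) = 1/(-2) = -1/2)
M(-20)*a((2*(-2))*(-1)) = (-20)**3*(-1/2) = -8000*(-1/2) = 4000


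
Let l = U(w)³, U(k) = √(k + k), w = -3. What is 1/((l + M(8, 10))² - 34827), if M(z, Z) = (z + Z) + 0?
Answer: I/(3*(-11573*I + 72*√6)) ≈ -2.8796e-5 + 4.3883e-7*I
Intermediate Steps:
M(z, Z) = Z + z (M(z, Z) = (Z + z) + 0 = Z + z)
U(k) = √2*√k (U(k) = √(2*k) = √2*√k)
l = -6*I*√6 (l = (√2*√(-3))³ = (√2*(I*√3))³ = (I*√6)³ = -6*I*√6 ≈ -14.697*I)
1/((l + M(8, 10))² - 34827) = 1/((-6*I*√6 + (10 + 8))² - 34827) = 1/((-6*I*√6 + 18)² - 34827) = 1/((18 - 6*I*√6)² - 34827) = 1/(-34827 + (18 - 6*I*√6)²)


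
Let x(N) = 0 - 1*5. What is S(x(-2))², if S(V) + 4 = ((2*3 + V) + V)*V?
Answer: 256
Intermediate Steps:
x(N) = -5 (x(N) = 0 - 5 = -5)
S(V) = -4 + V*(6 + 2*V) (S(V) = -4 + ((2*3 + V) + V)*V = -4 + ((6 + V) + V)*V = -4 + (6 + 2*V)*V = -4 + V*(6 + 2*V))
S(x(-2))² = (-4 + 2*(-5)² + 6*(-5))² = (-4 + 2*25 - 30)² = (-4 + 50 - 30)² = 16² = 256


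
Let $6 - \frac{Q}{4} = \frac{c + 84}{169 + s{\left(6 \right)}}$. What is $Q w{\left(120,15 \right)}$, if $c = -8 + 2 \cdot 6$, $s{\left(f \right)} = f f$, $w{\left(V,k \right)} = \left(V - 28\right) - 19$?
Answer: $\frac{333464}{205} \approx 1626.7$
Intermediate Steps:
$w{\left(V,k \right)} = -47 + V$ ($w{\left(V,k \right)} = \left(-28 + V\right) - 19 = -47 + V$)
$s{\left(f \right)} = f^{2}$
$c = 4$ ($c = -8 + 12 = 4$)
$Q = \frac{4568}{205}$ ($Q = 24 - 4 \frac{4 + 84}{169 + 6^{2}} = 24 - 4 \frac{88}{169 + 36} = 24 - 4 \cdot \frac{88}{205} = 24 - 4 \cdot 88 \cdot \frac{1}{205} = 24 - \frac{352}{205} = \frac{4568}{205} \approx 22.283$)
$Q w{\left(120,15 \right)} = \frac{4568 \left(-47 + 120\right)}{205} = \frac{4568}{205} \cdot 73 = \frac{333464}{205}$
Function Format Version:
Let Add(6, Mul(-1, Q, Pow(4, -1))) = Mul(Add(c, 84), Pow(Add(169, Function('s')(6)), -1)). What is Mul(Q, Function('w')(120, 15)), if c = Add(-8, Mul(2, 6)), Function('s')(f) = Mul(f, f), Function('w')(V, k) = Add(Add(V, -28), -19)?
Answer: Rational(333464, 205) ≈ 1626.7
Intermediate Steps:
Function('w')(V, k) = Add(-47, V) (Function('w')(V, k) = Add(Add(-28, V), -19) = Add(-47, V))
Function('s')(f) = Pow(f, 2)
c = 4 (c = Add(-8, 12) = 4)
Q = Rational(4568, 205) (Q = Add(24, Mul(-4, Mul(Add(4, 84), Pow(Add(169, Pow(6, 2)), -1)))) = Add(24, Mul(-4, Mul(88, Pow(Add(169, 36), -1)))) = Add(24, Mul(-4, Mul(88, Pow(205, -1)))) = Add(24, Mul(-4, Mul(88, Rational(1, 205)))) = Add(24, Mul(-4, Rational(88, 205))) = Add(24, Rational(-352, 205)) = Rational(4568, 205) ≈ 22.283)
Mul(Q, Function('w')(120, 15)) = Mul(Rational(4568, 205), Add(-47, 120)) = Mul(Rational(4568, 205), 73) = Rational(333464, 205)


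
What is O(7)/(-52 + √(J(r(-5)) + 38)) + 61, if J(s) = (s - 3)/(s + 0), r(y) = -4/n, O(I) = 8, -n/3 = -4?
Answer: 5050/83 - √3/83 ≈ 60.823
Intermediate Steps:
n = 12 (n = -3*(-4) = 12)
r(y) = -⅓ (r(y) = -4/12 = -4*1/12 = -⅓)
J(s) = (-3 + s)/s
O(7)/(-52 + √(J(r(-5)) + 38)) + 61 = 8/(-52 + √((-3 - ⅓)/(-⅓) + 38)) + 61 = 8/(-52 + √(-3*(-10/3) + 38)) + 61 = 8/(-52 + √(10 + 38)) + 61 = 8/(-52 + √48) + 61 = 8/(-52 + 4*√3) + 61 = 61 + 8/(-52 + 4*√3)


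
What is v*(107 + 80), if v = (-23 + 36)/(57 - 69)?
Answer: -2431/12 ≈ -202.58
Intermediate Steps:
v = -13/12 (v = 13/(-12) = 13*(-1/12) = -13/12 ≈ -1.0833)
v*(107 + 80) = -13*(107 + 80)/12 = -13/12*187 = -2431/12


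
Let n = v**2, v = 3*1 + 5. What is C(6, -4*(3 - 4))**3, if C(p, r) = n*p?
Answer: 56623104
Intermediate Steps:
v = 8 (v = 3 + 5 = 8)
n = 64 (n = 8**2 = 64)
C(p, r) = 64*p
C(6, -4*(3 - 4))**3 = (64*6)**3 = 384**3 = 56623104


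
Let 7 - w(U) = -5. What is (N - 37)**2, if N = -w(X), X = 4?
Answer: 2401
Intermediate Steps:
w(U) = 12 (w(U) = 7 - 1*(-5) = 7 + 5 = 12)
N = -12 (N = -1*12 = -12)
(N - 37)**2 = (-12 - 37)**2 = (-49)**2 = 2401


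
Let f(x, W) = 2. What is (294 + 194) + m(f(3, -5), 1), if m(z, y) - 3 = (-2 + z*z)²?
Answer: 495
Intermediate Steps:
m(z, y) = 3 + (-2 + z²)² (m(z, y) = 3 + (-2 + z*z)² = 3 + (-2 + z²)²)
(294 + 194) + m(f(3, -5), 1) = (294 + 194) + (3 + (-2 + 2²)²) = 488 + (3 + (-2 + 4)²) = 488 + (3 + 2²) = 488 + (3 + 4) = 488 + 7 = 495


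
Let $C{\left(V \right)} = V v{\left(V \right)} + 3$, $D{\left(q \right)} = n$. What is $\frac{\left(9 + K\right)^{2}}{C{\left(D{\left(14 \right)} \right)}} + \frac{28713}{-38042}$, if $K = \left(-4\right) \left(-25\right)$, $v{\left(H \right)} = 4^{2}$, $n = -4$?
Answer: $- \frac{453728495}{2320562} \approx -195.53$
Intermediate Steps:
$v{\left(H \right)} = 16$
$D{\left(q \right)} = -4$
$C{\left(V \right)} = 3 + 16 V$ ($C{\left(V \right)} = V 16 + 3 = 16 V + 3 = 3 + 16 V$)
$K = 100$
$\frac{\left(9 + K\right)^{2}}{C{\left(D{\left(14 \right)} \right)}} + \frac{28713}{-38042} = \frac{\left(9 + 100\right)^{2}}{3 + 16 \left(-4\right)} + \frac{28713}{-38042} = \frac{109^{2}}{3 - 64} + 28713 \left(- \frac{1}{38042}\right) = \frac{11881}{-61} - \frac{28713}{38042} = 11881 \left(- \frac{1}{61}\right) - \frac{28713}{38042} = - \frac{11881}{61} - \frac{28713}{38042} = - \frac{453728495}{2320562}$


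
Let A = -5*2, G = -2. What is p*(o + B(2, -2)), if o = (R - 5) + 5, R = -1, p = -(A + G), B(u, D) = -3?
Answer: -48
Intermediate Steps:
A = -10
p = 12 (p = -(-10 - 2) = -1*(-12) = 12)
o = -1 (o = (-1 - 5) + 5 = -6 + 5 = -1)
p*(o + B(2, -2)) = 12*(-1 - 3) = 12*(-4) = -48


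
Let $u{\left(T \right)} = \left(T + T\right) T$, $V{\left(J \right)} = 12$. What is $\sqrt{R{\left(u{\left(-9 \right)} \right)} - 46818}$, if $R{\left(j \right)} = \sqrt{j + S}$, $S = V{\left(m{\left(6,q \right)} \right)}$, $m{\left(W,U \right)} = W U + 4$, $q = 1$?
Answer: $\sqrt{-46818 + \sqrt{174}} \approx 216.34 i$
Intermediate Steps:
$m{\left(W,U \right)} = 4 + U W$ ($m{\left(W,U \right)} = U W + 4 = 4 + U W$)
$S = 12$
$u{\left(T \right)} = 2 T^{2}$ ($u{\left(T \right)} = 2 T T = 2 T^{2}$)
$R{\left(j \right)} = \sqrt{12 + j}$ ($R{\left(j \right)} = \sqrt{j + 12} = \sqrt{12 + j}$)
$\sqrt{R{\left(u{\left(-9 \right)} \right)} - 46818} = \sqrt{\sqrt{12 + 2 \left(-9\right)^{2}} - 46818} = \sqrt{\sqrt{12 + 2 \cdot 81} - 46818} = \sqrt{\sqrt{12 + 162} - 46818} = \sqrt{\sqrt{174} - 46818} = \sqrt{-46818 + \sqrt{174}}$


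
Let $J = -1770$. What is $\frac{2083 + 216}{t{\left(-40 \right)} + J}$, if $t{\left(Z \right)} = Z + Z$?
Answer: $- \frac{2299}{1850} \approx -1.2427$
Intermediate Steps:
$t{\left(Z \right)} = 2 Z$
$\frac{2083 + 216}{t{\left(-40 \right)} + J} = \frac{2083 + 216}{2 \left(-40\right) - 1770} = \frac{2299}{-80 - 1770} = \frac{2299}{-1850} = 2299 \left(- \frac{1}{1850}\right) = - \frac{2299}{1850}$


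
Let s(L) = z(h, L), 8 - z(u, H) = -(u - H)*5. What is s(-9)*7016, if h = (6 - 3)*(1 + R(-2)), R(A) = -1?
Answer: 371848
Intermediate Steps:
h = 0 (h = (6 - 3)*(1 - 1) = 3*0 = 0)
z(u, H) = 8 - 5*H + 5*u (z(u, H) = 8 - (-(u - H))*5 = 8 - (H - u)*5 = 8 - (-5*u + 5*H) = 8 + (-5*H + 5*u) = 8 - 5*H + 5*u)
s(L) = 8 - 5*L (s(L) = 8 - 5*L + 5*0 = 8 - 5*L + 0 = 8 - 5*L)
s(-9)*7016 = (8 - 5*(-9))*7016 = (8 + 45)*7016 = 53*7016 = 371848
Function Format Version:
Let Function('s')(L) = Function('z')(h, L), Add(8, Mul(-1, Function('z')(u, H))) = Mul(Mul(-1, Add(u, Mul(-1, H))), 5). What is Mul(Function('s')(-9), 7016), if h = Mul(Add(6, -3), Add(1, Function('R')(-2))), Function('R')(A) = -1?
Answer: 371848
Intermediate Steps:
h = 0 (h = Mul(Add(6, -3), Add(1, -1)) = Mul(3, 0) = 0)
Function('z')(u, H) = Add(8, Mul(-5, H), Mul(5, u)) (Function('z')(u, H) = Add(8, Mul(-1, Mul(Mul(-1, Add(u, Mul(-1, H))), 5))) = Add(8, Mul(-1, Mul(Add(H, Mul(-1, u)), 5))) = Add(8, Mul(-1, Add(Mul(-5, u), Mul(5, H)))) = Add(8, Add(Mul(-5, H), Mul(5, u))) = Add(8, Mul(-5, H), Mul(5, u)))
Function('s')(L) = Add(8, Mul(-5, L)) (Function('s')(L) = Add(8, Mul(-5, L), Mul(5, 0)) = Add(8, Mul(-5, L), 0) = Add(8, Mul(-5, L)))
Mul(Function('s')(-9), 7016) = Mul(Add(8, Mul(-5, -9)), 7016) = Mul(Add(8, 45), 7016) = Mul(53, 7016) = 371848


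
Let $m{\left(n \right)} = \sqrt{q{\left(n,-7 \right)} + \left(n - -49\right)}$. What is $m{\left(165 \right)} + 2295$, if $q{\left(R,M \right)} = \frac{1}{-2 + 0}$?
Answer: $2295 + \frac{\sqrt{854}}{2} \approx 2309.6$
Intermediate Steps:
$q{\left(R,M \right)} = - \frac{1}{2}$ ($q{\left(R,M \right)} = \frac{1}{-2} = - \frac{1}{2}$)
$m{\left(n \right)} = \sqrt{\frac{97}{2} + n}$ ($m{\left(n \right)} = \sqrt{- \frac{1}{2} + \left(n - -49\right)} = \sqrt{- \frac{1}{2} + \left(n + 49\right)} = \sqrt{- \frac{1}{2} + \left(49 + n\right)} = \sqrt{\frac{97}{2} + n}$)
$m{\left(165 \right)} + 2295 = \frac{\sqrt{194 + 4 \cdot 165}}{2} + 2295 = \frac{\sqrt{194 + 660}}{2} + 2295 = \frac{\sqrt{854}}{2} + 2295 = 2295 + \frac{\sqrt{854}}{2}$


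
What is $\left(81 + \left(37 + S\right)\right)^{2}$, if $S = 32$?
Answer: $22500$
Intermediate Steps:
$\left(81 + \left(37 + S\right)\right)^{2} = \left(81 + \left(37 + 32\right)\right)^{2} = \left(81 + 69\right)^{2} = 150^{2} = 22500$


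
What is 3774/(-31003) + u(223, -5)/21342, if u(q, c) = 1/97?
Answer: -7812805673/64181604522 ≈ -0.12173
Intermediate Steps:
u(q, c) = 1/97
3774/(-31003) + u(223, -5)/21342 = 3774/(-31003) + (1/97)/21342 = 3774*(-1/31003) + (1/97)*(1/21342) = -3774/31003 + 1/2070174 = -7812805673/64181604522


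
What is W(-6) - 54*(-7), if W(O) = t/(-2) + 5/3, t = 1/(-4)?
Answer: 9115/24 ≈ 379.79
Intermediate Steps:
t = -¼ ≈ -0.25000
W(O) = 43/24 (W(O) = -¼/(-2) + 5/3 = -¼*(-½) + 5*(⅓) = ⅛ + 5/3 = 43/24)
W(-6) - 54*(-7) = 43/24 - 54*(-7) = 43/24 + 378 = 9115/24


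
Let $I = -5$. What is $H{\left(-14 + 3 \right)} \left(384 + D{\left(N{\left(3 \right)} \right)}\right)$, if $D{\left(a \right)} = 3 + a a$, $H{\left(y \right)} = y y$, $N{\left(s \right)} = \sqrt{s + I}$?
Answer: $46585$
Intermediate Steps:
$N{\left(s \right)} = \sqrt{-5 + s}$ ($N{\left(s \right)} = \sqrt{s - 5} = \sqrt{-5 + s}$)
$H{\left(y \right)} = y^{2}$
$D{\left(a \right)} = 3 + a^{2}$
$H{\left(-14 + 3 \right)} \left(384 + D{\left(N{\left(3 \right)} \right)}\right) = \left(-14 + 3\right)^{2} \left(384 + \left(3 + \left(\sqrt{-5 + 3}\right)^{2}\right)\right) = \left(-11\right)^{2} \left(384 + \left(3 + \left(\sqrt{-2}\right)^{2}\right)\right) = 121 \left(384 + \left(3 + \left(i \sqrt{2}\right)^{2}\right)\right) = 121 \left(384 + \left(3 - 2\right)\right) = 121 \left(384 + 1\right) = 121 \cdot 385 = 46585$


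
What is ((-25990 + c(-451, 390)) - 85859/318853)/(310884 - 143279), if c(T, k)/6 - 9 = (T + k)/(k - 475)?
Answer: -702821167497/4542515350525 ≈ -0.15472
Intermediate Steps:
c(T, k) = 54 + 6*(T + k)/(-475 + k) (c(T, k) = 54 + 6*((T + k)/(k - 475)) = 54 + 6*((T + k)/(-475 + k)) = 54 + 6*(T + k)/(-475 + k))
((-25990 + c(-451, 390)) - 85859/318853)/(310884 - 143279) = ((-25990 + 6*(-4275 - 451 + 10*390)/(-475 + 390)) - 85859/318853)/(310884 - 143279) = ((-25990 + 6*(-4275 - 451 + 3900)/(-85)) - 85859*1/318853)/167605 = ((-25990 + 6*(-1/85)*(-826)) - 85859/318853)*(1/167605) = ((-25990 + 4956/85) - 85859/318853)*(1/167605) = (-2204194/85 - 85859/318853)*(1/167605) = -702821167497/27102505*1/167605 = -702821167497/4542515350525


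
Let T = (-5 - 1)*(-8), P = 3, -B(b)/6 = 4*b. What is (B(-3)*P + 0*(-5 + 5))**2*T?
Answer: 2239488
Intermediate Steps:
B(b) = -24*b
T = 48 (T = -6*(-8) = 48)
(B(-3)*P + 0*(-5 + 5))**2*T = (-24*(-3)*3 + 0*(-5 + 5))**2*48 = (72*3 + 0*0)**2*48 = (216 + 0)**2*48 = 216**2*48 = 46656*48 = 2239488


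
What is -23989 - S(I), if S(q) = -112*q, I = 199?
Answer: -1701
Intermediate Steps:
-23989 - S(I) = -23989 - (-112)*199 = -23989 - 1*(-22288) = -23989 + 22288 = -1701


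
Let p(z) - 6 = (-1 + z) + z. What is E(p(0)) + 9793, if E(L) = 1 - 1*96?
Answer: 9698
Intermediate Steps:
p(z) = 5 + 2*z (p(z) = 6 + ((-1 + z) + z) = 6 + (-1 + 2*z) = 5 + 2*z)
E(L) = -95 (E(L) = 1 - 96 = -95)
E(p(0)) + 9793 = -95 + 9793 = 9698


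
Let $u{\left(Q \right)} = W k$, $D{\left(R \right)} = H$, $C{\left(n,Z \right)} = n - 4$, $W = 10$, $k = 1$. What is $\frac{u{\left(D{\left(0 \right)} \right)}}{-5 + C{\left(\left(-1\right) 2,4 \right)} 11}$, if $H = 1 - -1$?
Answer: $- \frac{10}{71} \approx -0.14085$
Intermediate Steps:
$H = 2$ ($H = 1 + 1 = 2$)
$C{\left(n,Z \right)} = -4 + n$
$D{\left(R \right)} = 2$
$u{\left(Q \right)} = 10$ ($u{\left(Q \right)} = 10 \cdot 1 = 10$)
$\frac{u{\left(D{\left(0 \right)} \right)}}{-5 + C{\left(\left(-1\right) 2,4 \right)} 11} = \frac{10}{-5 + \left(-4 - 2\right) 11} = \frac{10}{-5 - 66} = \frac{10}{-71} = 10 \left(- \frac{1}{71}\right) = - \frac{10}{71}$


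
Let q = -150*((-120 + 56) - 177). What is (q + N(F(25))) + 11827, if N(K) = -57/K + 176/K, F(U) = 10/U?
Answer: 96549/2 ≈ 48275.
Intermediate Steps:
N(K) = 119/K
q = 36150 (q = -150*(-64 - 177) = -150*(-241) = 36150)
(q + N(F(25))) + 11827 = (36150 + 119/((10/25))) + 11827 = (36150 + 119/((10*(1/25)))) + 11827 = (36150 + 119/(2/5)) + 11827 = (36150 + 119*(5/2)) + 11827 = (36150 + 595/2) + 11827 = 72895/2 + 11827 = 96549/2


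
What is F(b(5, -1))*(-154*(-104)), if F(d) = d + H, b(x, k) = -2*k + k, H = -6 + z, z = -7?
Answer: -192192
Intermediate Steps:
H = -13 (H = -6 - 7 = -13)
b(x, k) = -k
F(d) = -13 + d (F(d) = d - 13 = -13 + d)
F(b(5, -1))*(-154*(-104)) = (-13 - 1*(-1))*(-154*(-104)) = (-13 + 1)*16016 = -12*16016 = -192192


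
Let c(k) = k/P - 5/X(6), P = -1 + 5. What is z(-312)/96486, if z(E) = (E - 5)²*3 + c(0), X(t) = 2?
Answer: 602929/192972 ≈ 3.1244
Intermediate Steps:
P = 4
c(k) = -5/2 + k/4 (c(k) = k/4 - 5/2 = -5/2 + k/4)
z(E) = -5/2 + 3*(-5 + E)² (z(E) = (E - 5)²*3 + (-5/2 + (¼)*0) = (-5 + E)²*3 + (-5/2 + 0) = 3*(-5 + E)² - 5/2 = -5/2 + 3*(-5 + E)²)
z(-312)/96486 = (-5/2 + 3*(-5 - 312)²)/96486 = (-5/2 + 3*(-317)²)*(1/96486) = (-5/2 + 3*100489)*(1/96486) = (-5/2 + 301467)*(1/96486) = (602929/2)*(1/96486) = 602929/192972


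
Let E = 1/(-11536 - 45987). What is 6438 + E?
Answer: 370333073/57523 ≈ 6438.0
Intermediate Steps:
E = -1/57523 (E = 1/(-57523) = -1/57523 ≈ -1.7384e-5)
6438 + E = 6438 - 1/57523 = 370333073/57523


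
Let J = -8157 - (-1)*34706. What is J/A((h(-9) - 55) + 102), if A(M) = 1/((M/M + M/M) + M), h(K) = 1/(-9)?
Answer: 11681560/9 ≈ 1.2980e+6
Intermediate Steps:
h(K) = -⅑
A(M) = 1/(2 + M) (A(M) = 1/((1 + 1) + M) = 1/(2 + M))
J = 26549 (J = -8157 - 1*(-34706) = -8157 + 34706 = 26549)
J/A((h(-9) - 55) + 102) = 26549/(1/(2 + ((-⅑ - 55) + 102))) = 26549/(1/(2 + (-496/9 + 102))) = 26549/(1/(2 + 422/9)) = 26549/(1/(440/9)) = 26549/(9/440) = 26549*(440/9) = 11681560/9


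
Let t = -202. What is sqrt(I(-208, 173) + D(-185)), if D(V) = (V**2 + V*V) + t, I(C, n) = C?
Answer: 18*sqrt(210) ≈ 260.84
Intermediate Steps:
D(V) = -202 + 2*V**2 (D(V) = (V**2 + V*V) - 202 = (V**2 + V**2) - 202 = 2*V**2 - 202 = -202 + 2*V**2)
sqrt(I(-208, 173) + D(-185)) = sqrt(-208 + (-202 + 2*(-185)**2)) = sqrt(-208 + (-202 + 2*34225)) = sqrt(-208 + (-202 + 68450)) = sqrt(-208 + 68248) = sqrt(68040) = 18*sqrt(210)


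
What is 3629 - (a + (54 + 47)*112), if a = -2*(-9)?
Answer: -7701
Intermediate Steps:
a = 18
3629 - (a + (54 + 47)*112) = 3629 - (18 + (54 + 47)*112) = 3629 - (18 + 101*112) = 3629 - (18 + 11312) = 3629 - 1*11330 = 3629 - 11330 = -7701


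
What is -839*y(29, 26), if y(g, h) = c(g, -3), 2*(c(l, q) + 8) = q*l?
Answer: 86417/2 ≈ 43209.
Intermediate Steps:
c(l, q) = -8 + l*q/2 (c(l, q) = -8 + (q*l)/2 = -8 + (l*q)/2 = -8 + l*q/2)
y(g, h) = -8 - 3*g/2 (y(g, h) = -8 + (½)*g*(-3) = -8 - 3*g/2)
-839*y(29, 26) = -839*(-8 - 3/2*29) = -839*(-8 - 87/2) = -839*(-103/2) = 86417/2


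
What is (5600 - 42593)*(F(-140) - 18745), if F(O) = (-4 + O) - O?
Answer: 693581757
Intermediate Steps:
F(O) = -4
(5600 - 42593)*(F(-140) - 18745) = (5600 - 42593)*(-4 - 18745) = -36993*(-18749) = 693581757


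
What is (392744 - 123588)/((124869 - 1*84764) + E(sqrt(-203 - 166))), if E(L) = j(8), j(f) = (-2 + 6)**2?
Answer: 269156/40121 ≈ 6.7086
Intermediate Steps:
j(f) = 16 (j(f) = 4**2 = 16)
E(L) = 16
(392744 - 123588)/((124869 - 1*84764) + E(sqrt(-203 - 166))) = (392744 - 123588)/((124869 - 1*84764) + 16) = 269156/((124869 - 84764) + 16) = 269156/(40105 + 16) = 269156/40121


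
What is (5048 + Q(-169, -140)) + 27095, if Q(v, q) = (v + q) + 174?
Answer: 32008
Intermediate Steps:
Q(v, q) = 174 + q + v (Q(v, q) = (q + v) + 174 = 174 + q + v)
(5048 + Q(-169, -140)) + 27095 = (5048 + (174 - 140 - 169)) + 27095 = (5048 - 135) + 27095 = 4913 + 27095 = 32008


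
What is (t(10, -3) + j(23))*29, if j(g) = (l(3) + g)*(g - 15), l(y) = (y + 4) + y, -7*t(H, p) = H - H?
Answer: 7656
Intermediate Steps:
t(H, p) = 0 (t(H, p) = -(H - H)/7 = -⅐*0 = 0)
l(y) = 4 + 2*y (l(y) = (4 + y) + y = 4 + 2*y)
j(g) = (-15 + g)*(10 + g) (j(g) = ((4 + 2*3) + g)*(g - 15) = ((4 + 6) + g)*(-15 + g) = (10 + g)*(-15 + g) = (-15 + g)*(10 + g))
(t(10, -3) + j(23))*29 = (0 + (-150 + 23² - 5*23))*29 = (0 + (-150 + 529 - 115))*29 = (0 + 264)*29 = 264*29 = 7656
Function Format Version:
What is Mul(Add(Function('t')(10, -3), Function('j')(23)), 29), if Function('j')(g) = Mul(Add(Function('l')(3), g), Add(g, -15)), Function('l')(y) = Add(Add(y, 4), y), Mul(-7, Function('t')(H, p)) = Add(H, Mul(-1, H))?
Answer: 7656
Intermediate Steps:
Function('t')(H, p) = 0 (Function('t')(H, p) = Mul(Rational(-1, 7), Add(H, Mul(-1, H))) = Mul(Rational(-1, 7), 0) = 0)
Function('l')(y) = Add(4, Mul(2, y)) (Function('l')(y) = Add(Add(4, y), y) = Add(4, Mul(2, y)))
Function('j')(g) = Mul(Add(-15, g), Add(10, g)) (Function('j')(g) = Mul(Add(Add(4, Mul(2, 3)), g), Add(g, -15)) = Mul(Add(Add(4, 6), g), Add(-15, g)) = Mul(Add(10, g), Add(-15, g)) = Mul(Add(-15, g), Add(10, g)))
Mul(Add(Function('t')(10, -3), Function('j')(23)), 29) = Mul(Add(0, Add(-150, Pow(23, 2), Mul(-5, 23))), 29) = Mul(Add(0, Add(-150, 529, -115)), 29) = Mul(Add(0, 264), 29) = Mul(264, 29) = 7656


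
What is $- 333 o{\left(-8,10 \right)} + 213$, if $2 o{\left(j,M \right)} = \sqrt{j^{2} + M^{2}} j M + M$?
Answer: $-1452 + 26640 \sqrt{41} \approx 1.6913 \cdot 10^{5}$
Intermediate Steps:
$o{\left(j,M \right)} = \frac{M}{2} + \frac{M j \sqrt{M^{2} + j^{2}}}{2}$ ($o{\left(j,M \right)} = \frac{\sqrt{j^{2} + M^{2}} j M + M}{2} = \frac{\sqrt{M^{2} + j^{2}} j M + M}{2} = \frac{j \sqrt{M^{2} + j^{2}} M + M}{2} = \frac{M j \sqrt{M^{2} + j^{2}} + M}{2} = \frac{M + M j \sqrt{M^{2} + j^{2}}}{2} = \frac{M}{2} + \frac{M j \sqrt{M^{2} + j^{2}}}{2}$)
$- 333 o{\left(-8,10 \right)} + 213 = - 333 \cdot \frac{1}{2} \cdot 10 \left(1 - 8 \sqrt{10^{2} + \left(-8\right)^{2}}\right) + 213 = - 333 \cdot \frac{1}{2} \cdot 10 \left(1 - 8 \sqrt{100 + 64}\right) + 213 = - 333 \cdot \frac{1}{2} \cdot 10 \left(1 - 8 \sqrt{164}\right) + 213 = - 333 \cdot \frac{1}{2} \cdot 10 \left(1 - 8 \cdot 2 \sqrt{41}\right) + 213 = - 333 \cdot \frac{1}{2} \cdot 10 \left(1 - 16 \sqrt{41}\right) + 213 = - 333 \left(5 - 80 \sqrt{41}\right) + 213 = \left(-1665 + 26640 \sqrt{41}\right) + 213 = -1452 + 26640 \sqrt{41}$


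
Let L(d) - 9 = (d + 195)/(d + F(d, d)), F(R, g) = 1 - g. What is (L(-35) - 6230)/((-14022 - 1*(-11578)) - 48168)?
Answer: 6061/50612 ≈ 0.11975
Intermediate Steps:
L(d) = 204 + d (L(d) = 9 + (d + 195)/(d + (1 - d)) = 9 + (195 + d)/1 = 9 + (195 + d)*1 = 9 + (195 + d) = 204 + d)
(L(-35) - 6230)/((-14022 - 1*(-11578)) - 48168) = ((204 - 35) - 6230)/((-14022 - 1*(-11578)) - 48168) = (169 - 6230)/((-14022 + 11578) - 48168) = -6061/(-2444 - 48168) = -6061/(-50612) = -6061*(-1/50612) = 6061/50612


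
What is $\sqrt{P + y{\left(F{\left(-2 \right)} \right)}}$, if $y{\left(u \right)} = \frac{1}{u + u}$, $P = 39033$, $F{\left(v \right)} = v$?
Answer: $\frac{\sqrt{156131}}{2} \approx 197.57$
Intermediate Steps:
$y{\left(u \right)} = \frac{1}{2 u}$
$\sqrt{P + y{\left(F{\left(-2 \right)} \right)}} = \sqrt{39033 + \frac{1}{2 \left(-2\right)}} = \sqrt{39033 + \frac{1}{2} \left(- \frac{1}{2}\right)} = \sqrt{39033 - \frac{1}{4}} = \sqrt{\frac{156131}{4}} = \frac{\sqrt{156131}}{2}$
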